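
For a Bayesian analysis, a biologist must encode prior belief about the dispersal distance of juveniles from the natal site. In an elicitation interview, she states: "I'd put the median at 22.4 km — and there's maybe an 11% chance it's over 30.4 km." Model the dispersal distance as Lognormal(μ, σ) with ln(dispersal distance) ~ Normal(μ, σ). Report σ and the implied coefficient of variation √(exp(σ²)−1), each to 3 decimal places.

If T ~ Lognormal(μ,σ) then ln T ~ Normal(μ,σ), so the p-quantile of ln T is μ + z_p·σ.
ln(22.4) = 3.109 and ln(30.4) = 3.414; z_{0.5} = 0, z_{0.89} = 1.227.
σ = (3.414 − 3.109)/(1.227 − (0)) = 0.249.
μ = 3.109 − (0)·0.249 = 3.109.
CV = √(exp(σ²)−1) = √(exp(0.0620)−1) = 0.253.

σ ≈ 0.249, CV ≈ 0.253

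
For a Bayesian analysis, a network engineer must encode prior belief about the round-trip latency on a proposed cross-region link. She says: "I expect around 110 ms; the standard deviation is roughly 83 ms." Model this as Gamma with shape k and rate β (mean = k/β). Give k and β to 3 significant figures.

k ≈ 1.76, β ≈ 0.016

For Gamma(k, rate β): mean = k/β, variance = k/β², so CV = 1/√k.
CV = SD/mean = 83/110 = 0.7545, hence k = 1/CV² = 1.76.
Then β = k/mean = 1.76/110 = 0.016.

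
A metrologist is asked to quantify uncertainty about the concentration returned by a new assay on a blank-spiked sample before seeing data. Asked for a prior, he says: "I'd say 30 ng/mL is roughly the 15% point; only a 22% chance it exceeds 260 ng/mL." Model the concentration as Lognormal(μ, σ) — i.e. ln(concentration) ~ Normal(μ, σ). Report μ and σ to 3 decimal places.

If T ~ Lognormal(μ,σ) then ln T ~ Normal(μ,σ), so the p-quantile of ln T is μ + z_p·σ.
ln(30) = 3.401 and ln(260) = 5.561; z_{0.15} = -1.036, z_{0.78} = 0.7722.
σ = (5.561 − 3.401)/(0.7722 − (-1.036)) = 1.194.
μ = 3.401 − (-1.036)·1.194 = 4.639.

μ ≈ 4.639, σ ≈ 1.194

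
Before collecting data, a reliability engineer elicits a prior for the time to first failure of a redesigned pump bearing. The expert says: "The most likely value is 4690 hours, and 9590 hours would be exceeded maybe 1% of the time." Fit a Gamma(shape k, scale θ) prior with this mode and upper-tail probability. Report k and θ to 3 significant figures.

Gamma(k,θ) with k>1 has mode (k−1)θ, so θ = 4690/(k−1).
Need P(X < 9590) = 0.99 with θ tied to k this way. Start at k = 2, θ = 4690: P(X<9590) ≈ 0.606.
Too low — raise k to concentrate. Iterating converges to k ≈ 10.6.
Then θ = 4690/(10.6−1) ≈ 491.

k ≈ 10.6, θ ≈ 491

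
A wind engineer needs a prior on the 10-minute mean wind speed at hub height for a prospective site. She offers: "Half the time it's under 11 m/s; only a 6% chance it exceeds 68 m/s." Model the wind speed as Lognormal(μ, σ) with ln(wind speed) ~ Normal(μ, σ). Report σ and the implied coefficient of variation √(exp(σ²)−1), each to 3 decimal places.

If T ~ Lognormal(μ,σ) then ln T ~ Normal(μ,σ), so the p-quantile of ln T is μ + z_p·σ.
ln(11) = 2.398 and ln(68) = 4.22; z_{0.5} = 0, z_{0.94} = 1.555.
σ = (4.22 − 2.398)/(1.555 − (0)) = 1.172.
μ = 2.398 − (0)·1.172 = 2.398.
CV = √(exp(σ²)−1) = √(exp(1.3727)−1) = 1.716.

σ ≈ 1.172, CV ≈ 1.716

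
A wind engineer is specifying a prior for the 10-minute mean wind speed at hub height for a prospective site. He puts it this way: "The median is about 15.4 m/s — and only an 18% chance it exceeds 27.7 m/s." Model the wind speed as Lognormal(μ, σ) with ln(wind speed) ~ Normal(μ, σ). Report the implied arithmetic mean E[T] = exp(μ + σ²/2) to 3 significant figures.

If T ~ Lognormal(μ,σ) then ln T ~ Normal(μ,σ), so the p-quantile of ln T is μ + z_p·σ.
ln(15.4) = 2.734 and ln(27.7) = 3.321; z_{0.5} = 0, z_{0.82} = 0.9154.
σ = (3.321 − 2.734)/(0.9154 − (0)) = 0.641.
μ = 2.734 − (0)·0.641 = 2.734.
E[T] = exp(μ + σ²/2) = exp(2.734 + 0.2057) = 18.9 m/s.

E[T] ≈ 18.9 m/s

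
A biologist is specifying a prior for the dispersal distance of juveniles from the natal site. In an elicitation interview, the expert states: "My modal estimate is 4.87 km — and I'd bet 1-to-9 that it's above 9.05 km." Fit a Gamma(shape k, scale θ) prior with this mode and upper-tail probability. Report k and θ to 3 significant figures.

Gamma(k,θ) with k>1 has mode (k−1)θ, so θ = 4.87/(k−1).
Need P(X < 9.05) = 0.9 with θ tied to k this way. Start at k = 2, θ = 4.87: P(X<9.05) ≈ 0.554.
Too low — raise k to concentrate. Iterating converges to k ≈ 5.97.
Then θ = 4.87/(5.97−1) ≈ 0.98.

k ≈ 5.97, θ ≈ 0.98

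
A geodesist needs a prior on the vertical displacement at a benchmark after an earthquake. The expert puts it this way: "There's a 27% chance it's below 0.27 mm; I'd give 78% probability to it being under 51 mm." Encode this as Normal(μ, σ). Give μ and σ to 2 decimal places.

μ = 22.72, σ = 36.63

For Normal(μ,σ), the p-quantile is μ + z_p·σ. Here z_{0.27} = -0.6128, z_{0.78} = 0.7722.
So 0.27 = μ − 0.6128σ and 51 = μ + 0.7722σ.
Subtracting: σ = (51 − 0.27)/(0.7722 − (-0.6128)) = 36.63.
Then μ = 0.27 − (-0.6128)·36.63 = 22.72.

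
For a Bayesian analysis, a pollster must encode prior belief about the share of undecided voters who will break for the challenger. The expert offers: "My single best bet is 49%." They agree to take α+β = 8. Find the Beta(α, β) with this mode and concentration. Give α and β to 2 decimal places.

For α,β > 1 the Beta mode is (α−1)/(α+β−2). With α+β = 8, the mode is (α−1)/6.
Set (α−1)/6 = 0.49 → α = 1 + 0.49·6 = 3.94.
β = 8 − α = 4.06.

α = 3.94, β = 4.06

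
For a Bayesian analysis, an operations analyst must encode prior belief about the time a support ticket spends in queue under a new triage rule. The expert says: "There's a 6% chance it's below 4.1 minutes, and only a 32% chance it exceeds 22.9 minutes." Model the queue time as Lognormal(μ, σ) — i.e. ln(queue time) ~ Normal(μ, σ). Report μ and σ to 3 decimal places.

μ ≈ 2.733, σ ≈ 0.851

If T ~ Lognormal(μ,σ) then ln T ~ Normal(μ,σ), so the p-quantile of ln T is μ + z_p·σ.
ln(4.1) = 1.411 and ln(22.9) = 3.131; z_{0.06} = -1.555, z_{0.68} = 0.4677.
σ = (3.131 − 1.411)/(0.4677 − (-1.555)) = 0.851.
μ = 1.411 − (-1.555)·0.851 = 2.733.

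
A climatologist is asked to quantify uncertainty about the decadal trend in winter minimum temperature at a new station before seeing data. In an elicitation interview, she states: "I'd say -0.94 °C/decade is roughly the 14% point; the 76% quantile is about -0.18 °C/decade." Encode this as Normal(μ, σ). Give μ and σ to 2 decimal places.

μ = -0.48, σ = 0.43

For Normal(μ,σ), the p-quantile is μ + z_p·σ. Here z_{0.14} = -1.08, z_{0.76} = 0.7063.
So -0.94 = μ − 1.08σ and -0.18 = μ + 0.7063σ.
Subtracting: σ = (-0.18 − -0.94)/(0.7063 − (-1.08)) = 0.43.
Then μ = -0.94 − (-1.08)·0.43 = -0.48.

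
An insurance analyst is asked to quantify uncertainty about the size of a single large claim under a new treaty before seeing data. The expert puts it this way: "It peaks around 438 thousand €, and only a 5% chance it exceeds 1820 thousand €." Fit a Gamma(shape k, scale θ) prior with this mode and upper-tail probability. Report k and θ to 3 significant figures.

Gamma(k,θ) with k>1 has mode (k−1)θ, so θ = 438/(k−1).
Need P(X < 1820) = 0.95 with θ tied to k this way. Start at k = 2, θ = 438: P(X<1820) ≈ 0.919.
Too low — raise k to concentrate. Iterating converges to k ≈ 2.23.
Then θ = 438/(2.23−1) ≈ 356.

k ≈ 2.23, θ ≈ 356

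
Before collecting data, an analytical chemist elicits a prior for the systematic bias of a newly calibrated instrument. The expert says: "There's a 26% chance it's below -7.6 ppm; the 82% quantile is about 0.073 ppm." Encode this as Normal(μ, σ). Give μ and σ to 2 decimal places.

μ = -4.43, σ = 4.92

The p-quantile of Normal(μ,σ) is μ + z_p·σ, with z_{0.26} = -0.6433 and z_{0.82} = 0.9154.
Eliminate σ: μ = (z₂·x₁ − z₁·x₂)/(z₂ − z₁) = (0.9154·-7.6 − (-0.6433)·0.073)/1.559 = -4.43.
Then σ = (x₂ − x₁)/(z₂ − z₁) = (0.073 − -7.6)/1.559 = 4.92.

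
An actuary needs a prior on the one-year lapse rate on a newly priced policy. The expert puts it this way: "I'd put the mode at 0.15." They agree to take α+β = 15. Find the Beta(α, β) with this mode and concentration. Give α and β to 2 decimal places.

For α,β > 1 the Beta mode is (α−1)/(α+β−2). With α+β = 15, the mode is (α−1)/13.
Set (α−1)/13 = 0.15 → α = 1 + 0.15·13 = 2.95.
β = 15 − α = 12.05.

α = 2.95, β = 12.05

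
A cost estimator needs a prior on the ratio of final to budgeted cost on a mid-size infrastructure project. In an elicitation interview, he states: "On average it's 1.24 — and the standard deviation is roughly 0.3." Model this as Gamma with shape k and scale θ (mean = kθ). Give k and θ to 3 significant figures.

For Gamma(k, scale θ): mean = kθ, variance = kθ², so CV = 1/√k.
CV = SD/mean = 0.3/1.24 = 0.2419, hence k = 1/CV² = 17.1.
Then θ = mean/k = 1.24/17.1 = 0.0726.

k ≈ 17.1, θ ≈ 0.0726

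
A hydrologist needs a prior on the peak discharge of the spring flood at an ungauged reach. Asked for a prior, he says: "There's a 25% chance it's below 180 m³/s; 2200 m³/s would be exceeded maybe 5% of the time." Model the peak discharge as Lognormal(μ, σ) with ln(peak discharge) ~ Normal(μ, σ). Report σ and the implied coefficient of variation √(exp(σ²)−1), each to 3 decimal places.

If T ~ Lognormal(μ,σ) then ln T ~ Normal(μ,σ), so the p-quantile of ln T is μ + z_p·σ.
ln(180) = 5.193 and ln(2200) = 7.696; z_{0.25} = -0.6745, z_{0.95} = 1.645.
σ = (7.696 − 5.193)/(1.645 − (-0.6745)) = 1.079.
μ = 5.193 − (-0.6745)·1.079 = 5.921.
CV = √(exp(σ²)−1) = √(exp(1.1649)−1) = 1.485.

σ ≈ 1.079, CV ≈ 1.485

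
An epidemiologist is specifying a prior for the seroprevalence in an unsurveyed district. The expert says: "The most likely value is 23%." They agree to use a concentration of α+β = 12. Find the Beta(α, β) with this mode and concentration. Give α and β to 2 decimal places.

For α,β > 1 the Beta mode is (α−1)/(α+β−2). With α+β = 12, the mode is (α−1)/10.
Set (α−1)/10 = 0.23 → α = 1 + 0.23·10 = 3.30.
β = 12 − α = 8.70.

α = 3.30, β = 8.70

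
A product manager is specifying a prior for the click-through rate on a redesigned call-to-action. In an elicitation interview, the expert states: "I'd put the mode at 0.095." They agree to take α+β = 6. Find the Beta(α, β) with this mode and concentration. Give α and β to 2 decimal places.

For α,β > 1 the Beta mode is (α−1)/(α+β−2). With α+β = 6, the mode is (α−1)/4.
Set (α−1)/4 = 0.095 → α = 1 + 0.095·4 = 1.38.
β = 6 − α = 4.62.

α = 1.38, β = 4.62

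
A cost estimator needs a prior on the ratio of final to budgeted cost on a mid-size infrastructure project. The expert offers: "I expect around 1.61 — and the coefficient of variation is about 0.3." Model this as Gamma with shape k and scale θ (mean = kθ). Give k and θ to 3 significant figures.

For Gamma(k, scale θ): mean = kθ, variance = kθ², so CV = 1/√k.
CV = 0.3, hence k = 1/CV² = 11.1.
Then θ = mean/k = 1.61/11.1 = 0.145.

k ≈ 11.1, θ ≈ 0.145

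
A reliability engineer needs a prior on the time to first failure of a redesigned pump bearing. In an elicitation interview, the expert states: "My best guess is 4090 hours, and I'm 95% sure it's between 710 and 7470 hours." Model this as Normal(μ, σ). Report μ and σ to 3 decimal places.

μ = 4090.000, σ = 1724.521

A symmetric 95% interval runs μ ± z·σ with z = 1.96.
Half-width = 3380, so σ = 3380/1.96 = 1724.521.
μ is the stated best guess, 4090.000.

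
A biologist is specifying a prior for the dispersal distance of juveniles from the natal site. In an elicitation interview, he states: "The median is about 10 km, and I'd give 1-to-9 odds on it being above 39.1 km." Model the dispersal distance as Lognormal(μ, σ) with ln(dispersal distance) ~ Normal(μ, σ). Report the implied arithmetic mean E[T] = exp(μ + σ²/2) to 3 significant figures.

E[T] ≈ 17.6 km

If T ~ Lognormal(μ,σ) then ln T ~ Normal(μ,σ), so the p-quantile of ln T is μ + z_p·σ.
ln(10) = 2.303 and ln(39.1) = 3.666; z_{0.5} = 0, z_{0.9} = 1.282.
σ = (3.666 − 2.303)/(1.282 − (0)) = 1.064.
μ = 2.303 − (0)·1.064 = 2.303.
E[T] = exp(μ + σ²/2) = exp(2.303 + 0.5660) = 17.6 km.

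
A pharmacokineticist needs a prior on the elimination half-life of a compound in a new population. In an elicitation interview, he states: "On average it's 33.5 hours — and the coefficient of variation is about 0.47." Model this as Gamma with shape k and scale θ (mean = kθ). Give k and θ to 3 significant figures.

k ≈ 4.53, θ ≈ 7.4

For Gamma(k, scale θ): mean = kθ, variance = kθ², so CV = 1/√k.
CV = 0.47, hence k = 1/CV² = 4.53.
Then θ = mean/k = 33.5/4.53 = 7.4.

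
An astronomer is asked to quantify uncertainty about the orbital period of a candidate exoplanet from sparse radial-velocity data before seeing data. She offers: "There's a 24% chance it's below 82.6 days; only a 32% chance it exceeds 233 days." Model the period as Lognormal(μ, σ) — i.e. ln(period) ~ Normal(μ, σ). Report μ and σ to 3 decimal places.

μ ≈ 5.038, σ ≈ 0.883

If T ~ Lognormal(μ,σ) then ln T ~ Normal(μ,σ), so the p-quantile of ln T is μ + z_p·σ.
ln(82.6) = 4.414 and ln(233) = 5.451; z_{0.24} = -0.7063, z_{0.68} = 0.4677.
σ = (5.451 − 4.414)/(0.4677 − (-0.7063)) = 0.883.
μ = 4.414 − (-0.7063)·0.883 = 5.038.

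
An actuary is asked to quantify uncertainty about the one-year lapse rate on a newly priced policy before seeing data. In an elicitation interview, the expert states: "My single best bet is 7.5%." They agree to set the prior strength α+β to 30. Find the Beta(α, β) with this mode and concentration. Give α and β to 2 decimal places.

α = 3.10, β = 26.90

For α,β > 1 the Beta mode is (α−1)/(α+β−2). With α+β = 30, the mode is (α−1)/28.
Set (α−1)/28 = 0.075 → α = 1 + 0.075·28 = 3.10.
β = 30 − α = 26.90.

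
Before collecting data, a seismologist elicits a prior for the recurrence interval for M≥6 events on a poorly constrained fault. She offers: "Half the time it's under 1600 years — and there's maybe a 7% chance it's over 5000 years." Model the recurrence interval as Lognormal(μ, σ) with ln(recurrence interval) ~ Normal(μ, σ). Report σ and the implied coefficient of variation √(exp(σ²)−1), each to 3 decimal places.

If T ~ Lognormal(μ,σ) then ln T ~ Normal(μ,σ), so the p-quantile of ln T is μ + z_p·σ.
ln(1600) = 7.378 and ln(5000) = 8.517; z_{0.5} = 0, z_{0.93} = 1.476.
σ = (8.517 − 7.378)/(1.476 − (0)) = 0.772.
μ = 7.378 − (0)·0.772 = 7.378.
CV = √(exp(σ²)−1) = √(exp(0.5961)−1) = 0.903.

σ ≈ 0.772, CV ≈ 0.903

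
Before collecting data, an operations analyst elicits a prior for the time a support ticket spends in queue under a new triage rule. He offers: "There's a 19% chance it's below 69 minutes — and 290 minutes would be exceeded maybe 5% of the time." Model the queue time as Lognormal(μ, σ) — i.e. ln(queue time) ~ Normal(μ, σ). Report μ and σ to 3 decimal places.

If T ~ Lognormal(μ,σ) then ln T ~ Normal(μ,σ), so the p-quantile of ln T is μ + z_p·σ.
ln(69) = 4.234 and ln(290) = 5.67; z_{0.19} = -0.8779, z_{0.95} = 1.645.
σ = (5.67 − 4.234)/(1.645 − (-0.8779)) = 0.569.
μ = 4.234 − (-0.8779)·0.569 = 4.734.

μ ≈ 4.734, σ ≈ 0.569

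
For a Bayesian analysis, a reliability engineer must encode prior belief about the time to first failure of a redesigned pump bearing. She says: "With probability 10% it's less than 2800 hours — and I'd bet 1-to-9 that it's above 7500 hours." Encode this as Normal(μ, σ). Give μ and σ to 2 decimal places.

μ = 5150.00, σ = 1833.71

The p-quantile of Normal(μ,σ) is μ + z_p·σ, with z_{0.1} = -1.282 and z_{0.9} = 1.282.
Eliminate σ: μ = (z₂·x₁ − z₁·x₂)/(z₂ − z₁) = (1.282·2800 − (-1.282)·7500)/2.563 = 5150.00.
Then σ = (x₂ − x₁)/(z₂ − z₁) = (7500 − 2800)/2.563 = 1833.71.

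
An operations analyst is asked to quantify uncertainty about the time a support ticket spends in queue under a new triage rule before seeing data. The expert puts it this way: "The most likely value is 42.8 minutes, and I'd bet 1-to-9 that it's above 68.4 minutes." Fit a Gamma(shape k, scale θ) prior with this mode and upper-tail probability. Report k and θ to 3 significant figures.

Gamma(k,θ) with k>1 has mode (k−1)θ, so θ = 42.8/(k−1).
Need P(X < 68.4) = 0.9 with θ tied to k this way. Start at k = 2, θ = 42.8: P(X<68.4) ≈ 0.474.
Too low — raise k to concentrate. Iterating converges to k ≈ 9.55.
Then θ = 42.8/(9.55−1) ≈ 5.01.

k ≈ 9.55, θ ≈ 5.01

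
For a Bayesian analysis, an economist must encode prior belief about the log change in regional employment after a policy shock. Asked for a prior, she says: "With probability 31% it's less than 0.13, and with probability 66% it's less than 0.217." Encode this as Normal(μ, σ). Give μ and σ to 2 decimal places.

μ = 0.18, σ = 0.10

The p-quantile of Normal(μ,σ) is μ + z_p·σ, with z_{0.31} = -0.4959 and z_{0.66} = 0.4125.
Eliminate σ: μ = (z₂·x₁ − z₁·x₂)/(z₂ − z₁) = (0.4125·0.13 − (-0.4959)·0.217)/0.9083 = 0.18.
Then σ = (x₂ − x₁)/(z₂ − z₁) = (0.217 − 0.13)/0.9083 = 0.10.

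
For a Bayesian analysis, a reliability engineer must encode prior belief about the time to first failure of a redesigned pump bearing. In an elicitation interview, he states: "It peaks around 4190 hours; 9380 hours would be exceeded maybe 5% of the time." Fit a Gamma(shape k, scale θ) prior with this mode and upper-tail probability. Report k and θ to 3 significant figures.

k ≈ 5.23, θ ≈ 991

Gamma(k,θ) with k>1 has mode (k−1)θ, so θ = 4190/(k−1).
Need P(X < 9380) = 0.95 with θ tied to k this way. Start at k = 2, θ = 4190: P(X<9380) ≈ 0.655.
Too low — raise k to concentrate. Iterating converges to k ≈ 5.23.
Then θ = 4190/(5.23−1) ≈ 991.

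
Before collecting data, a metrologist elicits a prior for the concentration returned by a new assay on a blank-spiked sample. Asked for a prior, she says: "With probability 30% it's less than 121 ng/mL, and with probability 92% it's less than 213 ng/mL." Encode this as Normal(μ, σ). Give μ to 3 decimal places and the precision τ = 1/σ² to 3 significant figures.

μ = 146.004, τ = 0.00044

For Normal(μ,σ), the p-quantile is μ + z_p·σ. Here z_{0.3} = -0.5244, z_{0.92} = 1.405.
So 121 = μ − 0.5244σ and 213 = μ + 1.405σ.
Subtracting: σ = (213 − 121)/(1.405 − (-0.5244)) = 47.681.
Then μ = 121 − (-0.5244)·47.681 = 146.004.
Precision τ = 1/σ² = 1/47.68² = 0.00044.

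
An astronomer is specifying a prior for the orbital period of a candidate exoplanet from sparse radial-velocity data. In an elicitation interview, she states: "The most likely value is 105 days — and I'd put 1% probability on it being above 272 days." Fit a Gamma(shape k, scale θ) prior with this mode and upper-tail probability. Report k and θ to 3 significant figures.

Gamma(k,θ) with k>1 has mode (k−1)θ, so θ = 105/(k−1).
Need P(X < 272) = 0.99 with θ tied to k this way. Start at k = 2, θ = 105: P(X<272) ≈ 0.731.
Too low — raise k to concentrate. Iterating converges to k ≈ 6.14.
Then θ = 105/(6.14−1) ≈ 20.4.

k ≈ 6.14, θ ≈ 20.4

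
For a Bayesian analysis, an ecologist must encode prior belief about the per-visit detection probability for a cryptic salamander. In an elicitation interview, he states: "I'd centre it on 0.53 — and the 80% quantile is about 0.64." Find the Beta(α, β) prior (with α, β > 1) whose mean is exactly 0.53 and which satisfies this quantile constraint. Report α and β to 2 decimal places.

α ≈ 7.85, β ≈ 6.96

With mean 0.53 fixed, write α = 0.53s, β = 0.47s where s = α+β.
Need P(θ < 0.64) = 0.8 under Beta(0.53s, 0.47s). Normal approximation: (q−m)/√(m(1−m)/s) ≈ z_{0.8} = 0.842, so s ≈ 0.53·0.47·(0.842)²/(0.64−0.53)² = 14.6.
At s = 14.6: P(θ<0.64) ≈ 0.798. Adjusting to match 0.8 gives s ≈ 14.80.
So α = 0.53·14.80 ≈ 7.85, β = 0.47·14.80 ≈ 6.96.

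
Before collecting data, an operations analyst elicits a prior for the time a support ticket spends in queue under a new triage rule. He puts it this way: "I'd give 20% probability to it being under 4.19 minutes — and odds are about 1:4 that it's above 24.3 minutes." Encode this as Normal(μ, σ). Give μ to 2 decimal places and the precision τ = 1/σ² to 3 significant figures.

μ = 14.24, τ = 0.00701

For Normal(μ,σ), the p-quantile is μ + z_p·σ. Here z_{0.2} = -0.8416, z_{0.8} = 0.8416.
So 4.19 = μ − 0.8416σ and 24.3 = μ + 0.8416σ.
Subtracting: σ = (24.3 − 4.19)/(0.8416 − (-0.8416)) = 11.95.
Then μ = 4.19 − (-0.8416)·11.95 = 14.24.
Precision τ = 1/σ² = 1/11.95² = 0.00701.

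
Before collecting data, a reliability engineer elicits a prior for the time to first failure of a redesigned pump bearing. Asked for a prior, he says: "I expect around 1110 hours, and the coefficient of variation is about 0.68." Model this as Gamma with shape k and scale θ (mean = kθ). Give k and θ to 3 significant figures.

k ≈ 2.16, θ ≈ 513

For Gamma(k, scale θ): mean = kθ, variance = kθ², so CV = 1/√k.
CV = 0.68, hence k = 1/CV² = 2.16.
Then θ = mean/k = 1110/2.16 = 513.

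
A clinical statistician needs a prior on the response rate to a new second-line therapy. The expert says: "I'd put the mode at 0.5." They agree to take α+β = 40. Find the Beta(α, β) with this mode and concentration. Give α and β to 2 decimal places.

For α,β > 1 the Beta mode is (α−1)/(α+β−2). With α+β = 40, the mode is (α−1)/38.
Set (α−1)/38 = 0.5 → α = 1 + 0.5·38 = 20.00.
β = 40 − α = 20.00.

α = 20.00, β = 20.00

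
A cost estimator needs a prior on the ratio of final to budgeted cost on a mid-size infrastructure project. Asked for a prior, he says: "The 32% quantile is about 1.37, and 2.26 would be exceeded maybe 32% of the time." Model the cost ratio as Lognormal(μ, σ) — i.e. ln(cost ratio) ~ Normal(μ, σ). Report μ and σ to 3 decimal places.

μ ≈ 0.565, σ ≈ 0.535

If T ~ Lognormal(μ,σ) then ln T ~ Normal(μ,σ), so the p-quantile of ln T is μ + z_p·σ.
ln(1.37) = 0.3148 and ln(2.26) = 0.8154; z_{0.32} = -0.4677, z_{0.68} = 0.4677.
σ = (0.8154 − 0.3148)/(0.4677 − (-0.4677)) = 0.535.
μ = 0.3148 − (-0.4677)·0.535 = 0.565.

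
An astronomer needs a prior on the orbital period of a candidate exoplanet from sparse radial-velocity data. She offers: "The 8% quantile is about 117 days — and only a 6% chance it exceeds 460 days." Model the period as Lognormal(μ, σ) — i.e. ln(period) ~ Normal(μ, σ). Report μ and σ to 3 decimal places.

μ ≈ 5.412, σ ≈ 0.463

If T ~ Lognormal(μ,σ) then ln T ~ Normal(μ,σ), so the p-quantile of ln T is μ + z_p·σ.
ln(117) = 4.762 and ln(460) = 6.131; z_{0.08} = -1.405, z_{0.94} = 1.555.
σ = (6.131 − 4.762)/(1.555 − (-1.405)) = 0.463.
μ = 4.762 − (-1.405)·0.463 = 5.412.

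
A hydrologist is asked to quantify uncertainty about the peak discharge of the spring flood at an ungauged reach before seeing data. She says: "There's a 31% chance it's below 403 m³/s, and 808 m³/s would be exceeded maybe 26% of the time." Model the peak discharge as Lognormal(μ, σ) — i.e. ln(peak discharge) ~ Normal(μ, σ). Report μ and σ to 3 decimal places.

If T ~ Lognormal(μ,σ) then ln T ~ Normal(μ,σ), so the p-quantile of ln T is μ + z_p·σ.
ln(403) = 5.999 and ln(808) = 6.695; z_{0.31} = -0.4959, z_{0.74} = 0.6433.
σ = (6.695 − 5.999)/(0.6433 − (-0.4959)) = 0.611.
μ = 5.999 − (-0.4959)·0.611 = 6.302.

μ ≈ 6.302, σ ≈ 0.611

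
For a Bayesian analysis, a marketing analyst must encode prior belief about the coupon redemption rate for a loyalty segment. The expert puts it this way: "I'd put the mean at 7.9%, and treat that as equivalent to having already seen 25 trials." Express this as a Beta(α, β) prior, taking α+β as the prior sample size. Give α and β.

α = 1.975, β = 23.025

Under the effective-sample-size interpretation, Beta(α, β) has prior mean α/(α+β) and prior sample size α+β.
So α+β = 25 and α/(α+β) = 0.079, giving α = 0.079·25 = 1.975 and β = 25 − 1.975 = 23.025.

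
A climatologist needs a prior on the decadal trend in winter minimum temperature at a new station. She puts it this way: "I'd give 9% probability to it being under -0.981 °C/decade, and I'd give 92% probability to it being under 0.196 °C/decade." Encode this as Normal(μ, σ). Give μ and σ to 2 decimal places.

For Normal(μ,σ), the p-quantile is μ + z_p·σ. Here z_{0.09} = -1.341, z_{0.92} = 1.405.
So -0.981 = μ − 1.341σ and 0.196 = μ + 1.405σ.
Subtracting: σ = (0.196 − -0.981)/(1.405 − (-1.341)) = 0.43.
Then μ = -0.981 − (-1.341)·0.43 = -0.41.

μ = -0.41, σ = 0.43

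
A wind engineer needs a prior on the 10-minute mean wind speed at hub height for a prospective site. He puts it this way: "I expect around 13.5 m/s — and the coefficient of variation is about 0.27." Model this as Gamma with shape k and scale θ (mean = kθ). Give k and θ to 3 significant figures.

k ≈ 13.7, θ ≈ 0.984

For Gamma(k, scale θ): mean = kθ, variance = kθ², so CV = 1/√k.
CV = 0.27, hence k = 1/CV² = 13.7.
Then θ = mean/k = 13.5/13.7 = 0.984.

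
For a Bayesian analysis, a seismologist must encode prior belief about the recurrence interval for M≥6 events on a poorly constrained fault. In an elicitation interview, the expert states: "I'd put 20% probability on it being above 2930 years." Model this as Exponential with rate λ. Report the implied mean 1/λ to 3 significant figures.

P(T > 2930.0) = e^(−λ·2930.0) = 0.2, so λ = −ln(0.2)/2930.0 = 0.000549.
Mean = 1/λ = 1820 years.

mean ≈ 1820 years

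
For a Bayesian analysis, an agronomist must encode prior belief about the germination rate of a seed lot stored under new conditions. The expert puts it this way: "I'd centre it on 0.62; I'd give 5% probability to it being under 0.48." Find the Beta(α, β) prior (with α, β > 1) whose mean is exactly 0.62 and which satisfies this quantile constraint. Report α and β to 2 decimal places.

α ≈ 20.82, β ≈ 12.76

With mean 0.62 fixed, write α = 0.62s, β = 0.38s where s = α+β.
Need P(θ < 0.48) = 0.05 under Beta(0.62s, 0.38s). Normal approximation: (q−m)/√(m(1−m)/s) ≈ z_{0.05} = -1.64, so s ≈ 0.62·0.38·(-1.64)²/(0.48−0.62)² = 32.5.
At s = 32.5: P(θ<0.48) ≈ 0.053. Adjusting to match 0.05 gives s ≈ 33.59.
So α = 0.62·33.59 ≈ 20.82, β = 0.38·33.59 ≈ 12.76.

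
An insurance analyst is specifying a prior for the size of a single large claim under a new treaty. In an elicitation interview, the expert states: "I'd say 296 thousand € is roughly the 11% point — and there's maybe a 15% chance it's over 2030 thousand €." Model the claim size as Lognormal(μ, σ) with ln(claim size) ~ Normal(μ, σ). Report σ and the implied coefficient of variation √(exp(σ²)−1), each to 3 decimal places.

If T ~ Lognormal(μ,σ) then ln T ~ Normal(μ,σ), so the p-quantile of ln T is μ + z_p·σ.
ln(296) = 5.69 and ln(2030) = 7.616; z_{0.11} = -1.227, z_{0.85} = 1.036.
σ = (7.616 − 5.69)/(1.036 − (-1.227)) = 0.851.
μ = 5.69 − (-1.227)·0.851 = 6.734.
CV = √(exp(σ²)−1) = √(exp(0.7239)−1) = 1.031.

σ ≈ 0.851, CV ≈ 1.031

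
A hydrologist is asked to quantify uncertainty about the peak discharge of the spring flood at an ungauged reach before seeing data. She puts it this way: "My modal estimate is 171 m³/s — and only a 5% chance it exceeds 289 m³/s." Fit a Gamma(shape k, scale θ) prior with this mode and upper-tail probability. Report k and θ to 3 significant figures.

Gamma(k,θ) with k>1 has mode (k−1)θ, so θ = 171/(k−1).
Need P(X < 289) = 0.95 with θ tied to k this way. Start at k = 2, θ = 171: P(X<289) ≈ 0.504.
Too low — raise k to concentrate. Iterating converges to k ≈ 11.1.
Then θ = 171/(11.1−1) ≈ 16.9.

k ≈ 11.1, θ ≈ 16.9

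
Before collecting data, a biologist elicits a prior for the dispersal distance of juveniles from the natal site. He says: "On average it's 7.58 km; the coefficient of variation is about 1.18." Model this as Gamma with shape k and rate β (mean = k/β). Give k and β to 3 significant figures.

For Gamma(k, rate β): mean = k/β, variance = k/β², so CV = 1/√k.
CV = 1.18, hence k = 1/CV² = 0.718.
Then β = k/mean = 0.718/7.58 = 0.0947.

k ≈ 0.718, β ≈ 0.0947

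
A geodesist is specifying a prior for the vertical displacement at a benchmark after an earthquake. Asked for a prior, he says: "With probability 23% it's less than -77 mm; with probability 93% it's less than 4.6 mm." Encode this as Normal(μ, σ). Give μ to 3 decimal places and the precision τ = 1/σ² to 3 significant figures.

The p-quantile of Normal(μ,σ) is μ + z_p·σ, with z_{0.23} = -0.7388 and z_{0.93} = 1.476.
Eliminate σ: μ = (z₂·x₁ − z₁·x₂)/(z₂ − z₁) = (1.476·-77 − (-0.7388)·4.6)/2.215 = -49.777.
Then σ = (x₂ − x₁)/(z₂ − z₁) = (4.6 − -77)/2.215 = 36.846.
Precision τ = 1/σ² = 1/36.85² = 0.000737.

μ = -49.777, τ = 0.000737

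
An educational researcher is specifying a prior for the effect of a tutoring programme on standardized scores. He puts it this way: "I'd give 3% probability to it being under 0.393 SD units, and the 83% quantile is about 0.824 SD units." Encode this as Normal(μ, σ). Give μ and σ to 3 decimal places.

The p-quantile of Normal(μ,σ) is μ + z_p·σ, with z_{0.03} = -1.881 and z_{0.83} = 0.9542.
Eliminate σ: μ = (z₂·x₁ − z₁·x₂)/(z₂ − z₁) = (0.9542·0.393 − (-1.881)·0.824)/2.835 = 0.679.
Then σ = (x₂ − x₁)/(z₂ − z₁) = (0.824 − 0.393)/2.835 = 0.152.

μ = 0.679, σ = 0.152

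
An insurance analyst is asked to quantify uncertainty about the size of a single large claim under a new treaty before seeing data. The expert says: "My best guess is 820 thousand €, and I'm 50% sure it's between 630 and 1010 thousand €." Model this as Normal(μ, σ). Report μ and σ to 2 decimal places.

A symmetric 50% interval runs μ ± z·σ with z = 0.6745.
Half-width = 190, so σ = 190/0.6745 = 281.69.
μ is the stated best guess, 820.00.

μ = 820.00, σ = 281.69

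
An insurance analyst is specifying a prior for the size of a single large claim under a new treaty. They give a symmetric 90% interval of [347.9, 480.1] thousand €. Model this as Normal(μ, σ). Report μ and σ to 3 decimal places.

A symmetric 90% interval runs μ ± z·σ with z = 1.645.
Half-width = 66.1, so σ = 66.1/1.645 = 40.186.
μ is the interval midpoint, 414.000.

μ = 414.000, σ = 40.186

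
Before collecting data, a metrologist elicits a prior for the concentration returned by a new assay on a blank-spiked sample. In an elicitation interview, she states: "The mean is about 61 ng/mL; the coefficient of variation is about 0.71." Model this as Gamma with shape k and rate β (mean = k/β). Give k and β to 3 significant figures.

For Gamma(k, rate β): mean = k/β, variance = k/β², so CV = 1/√k.
CV = 0.71, hence k = 1/CV² = 1.98.
Then β = k/mean = 1.98/61 = 0.0325.

k ≈ 1.98, β ≈ 0.0325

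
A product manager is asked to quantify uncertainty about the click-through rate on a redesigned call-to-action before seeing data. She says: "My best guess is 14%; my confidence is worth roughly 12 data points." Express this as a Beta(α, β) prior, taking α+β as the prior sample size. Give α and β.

α = 1.68, β = 10.32

Under the effective-sample-size interpretation, Beta(α, β) has prior mean α/(α+β) and prior sample size α+β.
So α+β = 12 and α/(α+β) = 0.14, giving α = 0.14·12 = 1.68 and β = 12 − 1.68 = 10.32.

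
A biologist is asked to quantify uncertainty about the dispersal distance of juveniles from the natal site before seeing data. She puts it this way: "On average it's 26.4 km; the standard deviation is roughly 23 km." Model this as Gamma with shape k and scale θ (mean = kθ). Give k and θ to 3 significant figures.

k ≈ 1.32, θ ≈ 20

For Gamma(k, scale θ): mean = kθ, variance = kθ², so CV = 1/√k.
CV = SD/mean = 23/26.4 = 0.8712, hence k = 1/CV² = 1.32.
Then θ = mean/k = 26.4/1.32 = 20.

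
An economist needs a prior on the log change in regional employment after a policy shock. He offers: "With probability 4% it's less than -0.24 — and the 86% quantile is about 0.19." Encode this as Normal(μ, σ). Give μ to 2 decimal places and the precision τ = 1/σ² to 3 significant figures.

μ = 0.03, τ = 43.3

For Normal(μ,σ), the p-quantile is μ + z_p·σ. Here z_{0.04} = -1.751, z_{0.86} = 1.08.
So -0.24 = μ − 1.751σ and 0.19 = μ + 1.08σ.
Subtracting: σ = (0.19 − -0.24)/(1.08 − (-1.751)) = 0.15.
Then μ = -0.24 − (-1.751)·0.15 = 0.03.
Precision τ = 1/σ² = 1/0.1519² = 43.3.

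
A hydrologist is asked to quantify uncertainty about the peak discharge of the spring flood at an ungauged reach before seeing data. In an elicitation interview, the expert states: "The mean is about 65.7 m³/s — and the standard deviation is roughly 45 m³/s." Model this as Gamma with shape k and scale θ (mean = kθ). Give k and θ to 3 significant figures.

For Gamma(k, scale θ): mean = kθ, variance = kθ², so CV = 1/√k.
CV = SD/mean = 45/65.7 = 0.6849, hence k = 1/CV² = 2.13.
Then θ = mean/k = 65.7/2.13 = 30.8.

k ≈ 2.13, θ ≈ 30.8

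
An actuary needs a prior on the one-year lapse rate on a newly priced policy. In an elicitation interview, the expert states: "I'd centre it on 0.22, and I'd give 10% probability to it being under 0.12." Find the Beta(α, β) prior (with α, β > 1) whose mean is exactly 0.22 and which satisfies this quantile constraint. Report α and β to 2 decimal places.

With mean 0.22 fixed, write α = 0.22s, β = 0.78s where s = α+β.
Need P(θ < 0.12) = 0.1 under Beta(0.22s, 0.78s). Normal approximation: (q−m)/√(m(1−m)/s) ≈ z_{0.1} = -1.28, so s ≈ 0.22·0.78·(-1.28)²/(0.12−0.22)² = 28.2.
At s = 28.2: P(θ<0.12) ≈ 0.083. Adjusting to match 0.1 gives s ≈ 24.58.
So α = 0.22·24.58 ≈ 5.41, β = 0.78·24.58 ≈ 19.17.

α ≈ 5.41, β ≈ 19.17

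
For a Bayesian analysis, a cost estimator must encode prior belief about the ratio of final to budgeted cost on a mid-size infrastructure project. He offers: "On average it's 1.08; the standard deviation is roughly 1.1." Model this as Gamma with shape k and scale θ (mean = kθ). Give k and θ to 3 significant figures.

For Gamma(k, scale θ): mean = kθ, variance = kθ², so CV = 1/√k.
CV = SD/mean = 1.1/1.08 = 1.019, hence k = 1/CV² = 0.964.
Then θ = mean/k = 1.08/0.964 = 1.12.

k ≈ 0.964, θ ≈ 1.12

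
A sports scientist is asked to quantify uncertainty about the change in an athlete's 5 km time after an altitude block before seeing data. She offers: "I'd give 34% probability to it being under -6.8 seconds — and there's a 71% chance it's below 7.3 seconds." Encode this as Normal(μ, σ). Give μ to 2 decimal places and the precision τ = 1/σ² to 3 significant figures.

μ = -0.78, τ = 0.00469

The p-quantile of Normal(μ,σ) is μ + z_p·σ, with z_{0.34} = -0.4125 and z_{0.71} = 0.5534.
Eliminate σ: μ = (z₂·x₁ − z₁·x₂)/(z₂ − z₁) = (0.5534·-6.8 − (-0.4125)·7.3)/0.9658 = -0.78.
Then σ = (x₂ − x₁)/(z₂ − z₁) = (7.3 − -6.8)/0.9658 = 14.60.
Precision τ = 1/σ² = 1/14.6² = 0.00469.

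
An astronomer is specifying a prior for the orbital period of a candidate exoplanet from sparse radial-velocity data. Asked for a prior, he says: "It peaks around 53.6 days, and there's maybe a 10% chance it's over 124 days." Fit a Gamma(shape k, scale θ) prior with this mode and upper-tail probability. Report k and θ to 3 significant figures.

Gamma(k,θ) with k>1 has mode (k−1)θ, so θ = 53.6/(k−1).
Need P(X < 124) = 0.9 with θ tied to k this way. Start at k = 2, θ = 53.6: P(X<124) ≈ 0.672.
Too low — raise k to concentrate. Iterating converges to k ≈ 3.73.
Then θ = 53.6/(3.73−1) ≈ 19.6.

k ≈ 3.73, θ ≈ 19.6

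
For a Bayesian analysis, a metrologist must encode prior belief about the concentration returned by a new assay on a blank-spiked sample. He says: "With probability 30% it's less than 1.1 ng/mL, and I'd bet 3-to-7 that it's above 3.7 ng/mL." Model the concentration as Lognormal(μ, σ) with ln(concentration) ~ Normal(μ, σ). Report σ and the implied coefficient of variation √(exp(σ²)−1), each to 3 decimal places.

σ ≈ 1.157, CV ≈ 1.676

If T ~ Lognormal(μ,σ) then ln T ~ Normal(μ,σ), so the p-quantile of ln T is μ + z_p·σ.
ln(1.1) = 0.09531 and ln(3.7) = 1.308; z_{0.3} = -0.5244, z_{0.7} = 0.5244.
σ = (1.308 − 0.09531)/(0.5244 − (-0.5244)) = 1.157.
μ = 0.09531 − (-0.5244)·1.157 = 0.702.
CV = √(exp(σ²)−1) = √(exp(1.3377)−1) = 1.676.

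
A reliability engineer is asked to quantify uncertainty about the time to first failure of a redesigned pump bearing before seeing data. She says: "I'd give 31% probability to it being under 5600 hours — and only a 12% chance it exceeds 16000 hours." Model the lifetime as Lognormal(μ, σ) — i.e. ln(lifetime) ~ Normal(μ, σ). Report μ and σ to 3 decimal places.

μ ≈ 8.942, σ ≈ 0.628

If T ~ Lognormal(μ,σ) then ln T ~ Normal(μ,σ), so the p-quantile of ln T is μ + z_p·σ.
ln(5600) = 8.631 and ln(16000) = 9.68; z_{0.31} = -0.4959, z_{0.88} = 1.175.
σ = (9.68 − 8.631)/(1.175 − (-0.4959)) = 0.628.
μ = 8.631 − (-0.4959)·0.628 = 8.942.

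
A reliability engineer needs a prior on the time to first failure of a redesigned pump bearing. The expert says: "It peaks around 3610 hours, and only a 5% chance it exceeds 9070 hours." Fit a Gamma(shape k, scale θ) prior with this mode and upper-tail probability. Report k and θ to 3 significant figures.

Gamma(k,θ) with k>1 has mode (k−1)θ, so θ = 3610/(k−1).
Need P(X < 9070) = 0.95 with θ tied to k this way. Start at k = 2, θ = 3610: P(X<9070) ≈ 0.715.
Too low — raise k to concentrate. Iterating converges to k ≈ 4.2.
Then θ = 3610/(4.2−1) ≈ 1130.

k ≈ 4.2, θ ≈ 1130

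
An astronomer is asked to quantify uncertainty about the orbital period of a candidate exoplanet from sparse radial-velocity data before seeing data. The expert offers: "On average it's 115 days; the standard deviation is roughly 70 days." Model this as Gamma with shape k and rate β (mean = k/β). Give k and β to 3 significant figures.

For Gamma(k, rate β): mean = k/β, variance = k/β², so CV = 1/√k.
CV = SD/mean = 70/115 = 0.6087, hence k = 1/CV² = 2.7.
Then β = k/mean = 2.7/115 = 0.0235.

k ≈ 2.7, β ≈ 0.0235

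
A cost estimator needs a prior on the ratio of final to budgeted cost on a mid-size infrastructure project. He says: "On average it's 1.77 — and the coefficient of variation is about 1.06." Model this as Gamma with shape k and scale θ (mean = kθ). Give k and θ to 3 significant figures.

k ≈ 0.89, θ ≈ 1.99

For Gamma(k, scale θ): mean = kθ, variance = kθ², so CV = 1/√k.
CV = 1.06, hence k = 1/CV² = 0.89.
Then θ = mean/k = 1.77/0.89 = 1.99.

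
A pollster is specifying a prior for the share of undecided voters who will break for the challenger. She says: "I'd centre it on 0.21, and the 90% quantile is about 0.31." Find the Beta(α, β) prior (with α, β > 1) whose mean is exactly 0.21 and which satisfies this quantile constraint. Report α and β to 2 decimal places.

α ≈ 6.07, β ≈ 22.84

With mean 0.21 fixed, write α = 0.21s, β = 0.79s where s = α+β.
Need P(θ < 0.31) = 0.9 under Beta(0.21s, 0.79s). Normal approximation: (q−m)/√(m(1−m)/s) ≈ z_{0.9} = 1.28, so s ≈ 0.21·0.79·(1.28)²/(0.31−0.21)² = 27.2.
At s = 27.2: P(θ<0.31) ≈ 0.894. Adjusting to match 0.9 gives s ≈ 28.91.
So α = 0.21·28.91 ≈ 6.07, β = 0.79·28.91 ≈ 22.84.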